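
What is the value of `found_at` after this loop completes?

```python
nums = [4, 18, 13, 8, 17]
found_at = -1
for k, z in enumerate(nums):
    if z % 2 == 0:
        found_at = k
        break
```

First even number index in [4, 18, 13, 8, 17]
`found_at` takes the values: -1 → 0

Answer: 0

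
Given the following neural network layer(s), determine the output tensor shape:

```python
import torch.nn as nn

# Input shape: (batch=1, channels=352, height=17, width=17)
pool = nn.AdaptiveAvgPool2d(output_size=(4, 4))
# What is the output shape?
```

Input: (1, 352, 17, 17) -> Output: (1, 352, 4, 4)

Answer: (1, 352, 4, 4)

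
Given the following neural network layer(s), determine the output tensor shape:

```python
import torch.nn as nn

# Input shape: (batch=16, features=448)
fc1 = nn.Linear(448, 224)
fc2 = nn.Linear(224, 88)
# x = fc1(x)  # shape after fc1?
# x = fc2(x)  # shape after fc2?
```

Input: (16, 448) -> after fc1: (16, 224) -> Output: (16, 88)

Answer: (16, 88)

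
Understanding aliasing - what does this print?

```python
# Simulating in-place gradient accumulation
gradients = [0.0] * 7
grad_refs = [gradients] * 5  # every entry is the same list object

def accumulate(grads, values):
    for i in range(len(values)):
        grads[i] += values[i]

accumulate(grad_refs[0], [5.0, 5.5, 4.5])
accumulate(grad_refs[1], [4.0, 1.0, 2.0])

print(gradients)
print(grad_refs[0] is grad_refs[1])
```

Key concept: gradient accumulation aliasing.
Step by step:
`gradients = [0.0] * 7` → gradients = [0.0, 0.0, 0.0, 0.0, 0.0, 0.0, 0.0]
`grad_refs = [gradients] * 5` → grad_refs = [[0.0, 0.0, 0.0, 0.0, 0.0, 0.0, 0.0], [0.0, 0.0, 0.0, 0.0, 0.0, 0.0, 0.0], [0.0, 0.0, 0.0, 0.0, 0.0, 0.0, 0.0], [0.0, 0.0, 0.0, 0.0, 0.0, 0.0, 0.0], [0.0, 0.0, 0.0, 0.0, 0.0, 0.0, 0.0]]
`accumulate(grad_refs[0], [5.0, 5.5, 4.5])` → gradients = [5.0, 5.5, 4.5, 0.0, 0.0, 0.0, 0.0]; grad_refs = [[5.0, 5.5, 4.5, 0.0, 0.0, 0.0, 0.0], [5.0, 5.5, 4.5, 0.0, 0.0, 0.0, 0.0], [5.0, 5.5, 4.5, 0.0, 0.0, 0.0, 0.0], [5.0, 5.5, 4.5, 0.0, 0.0, 0.0, 0.0], [5.0, 5.5, 4.5, 0.0, 0.0, 0.0, 0.0]]
`accumulate(grad_refs[1], [4.0, 1.0, 2.0])` → gradients = [9.0, 6.5, 6.5, 0.0, 0.0, 0.0, 0.0]; grad_refs = [[9.0, 6.5, 6.5, 0.0, 0.0, 0.0, 0.0], [9.0, 6.5, 6.5, 0.0, 0.0, 0.0, 0.0], [9.0, 6.5, 6.5, 0.0, 0.0, 0.0, 0.0], [9.0, 6.5, 6.5, 0.0, 0.0, 0.0, 0.0], [9.0, 6.5, 6.5, 0.0, 0.0, 0.0, 0.0]]
`print(gradients)` → prints [9.0, 6.5, 6.5, 0.0, 0.0, 0.0, 0.0]
`print(grad_refs[0] is grad_refs[1])` → prints True

Answer:
[9.0, 6.5, 6.5, 0.0, 0.0, 0.0, 0.0]
True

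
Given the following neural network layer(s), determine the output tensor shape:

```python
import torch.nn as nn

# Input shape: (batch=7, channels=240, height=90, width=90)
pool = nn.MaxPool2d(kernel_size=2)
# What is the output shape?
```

Input: (7, 240, 90, 90) -> Output: (7, 240, 45, 45)

Answer: (7, 240, 45, 45)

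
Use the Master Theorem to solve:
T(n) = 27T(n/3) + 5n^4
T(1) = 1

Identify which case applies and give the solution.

a=27, b=3, f(n)=5n^4. log_3(27) = 3. Since c=4 > 3 and the regularity condition holds (27(n/3)^4 = (27/3^4)n^4 with 27/3^4 < 1), Case 3 applies: T(n) = Θ(f(n)) = O(n^4).

Answer: O(n^4) - Case 3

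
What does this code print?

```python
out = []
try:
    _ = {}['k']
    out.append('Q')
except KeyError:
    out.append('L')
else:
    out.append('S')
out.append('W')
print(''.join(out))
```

Execution trace: 'L' (except KeyError) → 'W' (after the try/except). Output: LW

Answer: LW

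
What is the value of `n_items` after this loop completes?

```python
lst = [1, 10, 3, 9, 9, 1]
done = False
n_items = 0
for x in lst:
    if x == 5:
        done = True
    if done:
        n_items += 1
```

Count elements after first 5 in [1, 10, 3, 9, 9, 1]
`n_items` takes the values: 0

Answer: 0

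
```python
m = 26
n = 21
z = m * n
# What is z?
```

Trace:
`m = 26` → m = 26
`n = 21` → n = 21
`z = m * n` → z = 546
So z = 546

Answer: 546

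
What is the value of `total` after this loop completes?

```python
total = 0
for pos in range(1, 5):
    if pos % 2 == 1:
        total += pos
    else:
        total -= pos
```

Add odd, subtract even
`total` takes the values: 0 → 1 → -1 → 2 → -2

Answer: -2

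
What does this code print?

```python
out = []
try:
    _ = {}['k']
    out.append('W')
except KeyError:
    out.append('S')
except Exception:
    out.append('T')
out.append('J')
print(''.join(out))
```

Execution trace: 'S' (except KeyError) → 'J' (after the try/except). Output: SJ

Answer: SJ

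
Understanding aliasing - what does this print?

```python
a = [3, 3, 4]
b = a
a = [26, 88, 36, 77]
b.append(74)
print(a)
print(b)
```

Key concept: rebinding vs mutation: a is rebound to a new list, b still points at the original.
Step by step:
`a = [3, 3, 4]` → a = [3, 3, 4]
`b = a` → b = [3, 3, 4] (same object as a)
`a = [26, 88, 36, 77]` → a = [26, 88, 36, 77]
`b.append(74)` → b = [3, 3, 4, 74]
`print(a)` → prints [26, 88, 36, 77]
`print(b)` → prints [3, 3, 4, 74]

Answer:
[26, 88, 36, 77]
[3, 3, 4, 74]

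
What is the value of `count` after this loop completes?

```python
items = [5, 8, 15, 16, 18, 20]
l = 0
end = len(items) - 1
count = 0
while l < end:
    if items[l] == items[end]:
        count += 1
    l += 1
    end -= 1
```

Count matching pairs from ends
`count` takes the values: 0

Answer: 0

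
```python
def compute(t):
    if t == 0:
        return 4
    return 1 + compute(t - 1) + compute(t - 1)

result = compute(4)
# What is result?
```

compute(t) = 1 + 2·compute(t-1), compute(0)=4. Closed form: (4+1)·2^4 - 1 = 79.

Answer: 79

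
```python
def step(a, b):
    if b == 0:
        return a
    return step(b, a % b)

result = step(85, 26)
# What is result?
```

step(85, 26) -> step(26, 7) -> step(7, 5) -> step(5, 2) -> step(2, 1) -> step(1, 0) -> 1

Answer: 1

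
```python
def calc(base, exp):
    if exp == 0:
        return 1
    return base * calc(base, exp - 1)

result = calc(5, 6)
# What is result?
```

calc(5, 6) = 5 * 5 * 5 * 5 * 5 * 5 = 15625

Answer: 15625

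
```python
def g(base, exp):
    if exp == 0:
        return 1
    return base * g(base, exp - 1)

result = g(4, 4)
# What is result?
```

g(4, 4) = 4 * 4 * 4 * 4 = 256

Answer: 256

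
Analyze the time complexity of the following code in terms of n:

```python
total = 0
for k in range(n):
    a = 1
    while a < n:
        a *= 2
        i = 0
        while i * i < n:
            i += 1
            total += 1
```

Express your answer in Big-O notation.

Each loop level contributes: n × log n × √n. Multiplying the contributions gives O(n√n log n).

Answer: O(n√n log n)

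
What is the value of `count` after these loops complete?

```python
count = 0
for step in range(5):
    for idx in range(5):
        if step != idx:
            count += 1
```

5² - 5 (exclude diagonal)
`count` takes the values: 0 → 1 → 2 → 3 → 4 → 5 → 6 → 7 → 8 → 9 → 10 → 11 → 12 → 13 → 14 → 15 → 16 → 17 → 18 → 19 → 20

Answer: 20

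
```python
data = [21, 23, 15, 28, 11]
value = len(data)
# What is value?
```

Trace:
`data = [21, 23, 15, 28, 11]` → data = [21, 23, 15, 28, 11]
`value = len(data)` → value = 5
So value = 5

Answer: 5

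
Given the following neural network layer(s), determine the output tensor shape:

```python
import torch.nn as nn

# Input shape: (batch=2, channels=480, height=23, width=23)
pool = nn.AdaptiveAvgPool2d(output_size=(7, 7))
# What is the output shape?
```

Input: (2, 480, 23, 23) -> Output: (2, 480, 7, 7)

Answer: (2, 480, 7, 7)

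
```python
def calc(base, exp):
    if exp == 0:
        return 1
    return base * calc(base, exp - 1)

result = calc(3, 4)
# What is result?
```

calc(3, 4) = 3 * 3 * 3 * 3 = 81

Answer: 81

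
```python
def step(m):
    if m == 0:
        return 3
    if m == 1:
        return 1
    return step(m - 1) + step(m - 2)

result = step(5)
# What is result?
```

Build up from base cases: step(0)=3, step(1)=1, step(2)=4, step(3)=5, step(4)=9, step(5)=14

Answer: 14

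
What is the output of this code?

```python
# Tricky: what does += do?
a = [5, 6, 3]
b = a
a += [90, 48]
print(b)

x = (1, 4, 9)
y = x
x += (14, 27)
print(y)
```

Key concept: += behavior differs for mutable vs immutable.
Step by step:
`a = [5, 6, 3]` → a = [5, 6, 3]
`b = a` → b = [5, 6, 3] (same object as a)
`a += [90, 48]` → a = [5, 6, 3, 90, 48] (same object as b); b = [5, 6, 3, 90, 48] (same object as a)
`print(b)` → prints [5, 6, 3, 90, 48]
`x = (1, 4, 9)` → x = (1, 4, 9)
`y = x` → y = (1, 4, 9)
`x += (14, 27)` → x = (1, 4, 9, 14, 27)
`print(y)` → prints (1, 4, 9)

Answer:
[5, 6, 3, 90, 48]
(1, 4, 9)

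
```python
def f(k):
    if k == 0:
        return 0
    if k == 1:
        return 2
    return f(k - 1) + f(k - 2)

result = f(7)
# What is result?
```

Build up from base cases: f(0)=0, f(1)=2, f(2)=2, f(3)=4, f(4)=6, f(5)=10, f(6)=16, ..., f(7)=26

Answer: 26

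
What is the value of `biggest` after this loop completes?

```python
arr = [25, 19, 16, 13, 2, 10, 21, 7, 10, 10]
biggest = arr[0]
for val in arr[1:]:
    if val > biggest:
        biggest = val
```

Maximum of [25, 19, 16, 13, 2, 10, 21, 7, 10, 10]
`biggest` takes the values: 25

Answer: 25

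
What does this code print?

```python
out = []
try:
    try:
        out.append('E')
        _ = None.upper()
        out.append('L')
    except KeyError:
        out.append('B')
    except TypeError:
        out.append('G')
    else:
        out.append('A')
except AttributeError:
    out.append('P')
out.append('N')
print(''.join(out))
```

Execution trace: 'E' (try body) → 'P' (outer except AttributeError) → 'N' (after the try/except). Output: EPN

Answer: EPN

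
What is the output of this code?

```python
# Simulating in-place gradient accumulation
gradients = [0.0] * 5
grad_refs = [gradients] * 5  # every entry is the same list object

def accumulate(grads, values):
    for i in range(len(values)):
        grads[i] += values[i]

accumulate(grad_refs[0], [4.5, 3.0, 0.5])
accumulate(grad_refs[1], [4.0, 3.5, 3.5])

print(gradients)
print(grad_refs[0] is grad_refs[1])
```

Key concept: gradient accumulation aliasing.
Step by step:
`gradients = [0.0] * 5` → gradients = [0.0, 0.0, 0.0, 0.0, 0.0]
`grad_refs = [gradients] * 5` → grad_refs = [[0.0, 0.0, 0.0, 0.0, 0.0], [0.0, 0.0, 0.0, 0.0, 0.0], [0.0, 0.0, 0.0, 0.0, 0.0], [0.0, 0.0, 0.0, 0.0, 0.0], [0.0, 0.0, 0.0, 0.0, 0.0]]
`accumulate(grad_refs[0], [4.5, 3.0, 0.5])` → gradients = [4.5, 3.0, 0.5, 0.0, 0.0]; grad_refs = [[4.5, 3.0, 0.5, 0.0, 0.0], [4.5, 3.0, 0.5, 0.0, 0.0], [4.5, 3.0, 0.5, 0.0, 0.0], [4.5, 3.0, 0.5, 0.0, 0.0], [4.5, 3.0, 0.5, 0.0, 0.0]]
`accumulate(grad_refs[1], [4.0, 3.5, 3.5])` → gradients = [8.5, 6.5, 4.0, 0.0, 0.0]; grad_refs = [[8.5, 6.5, 4.0, 0.0, 0.0], [8.5, 6.5, 4.0, 0.0, 0.0], [8.5, 6.5, 4.0, 0.0, 0.0], [8.5, 6.5, 4.0, 0.0, 0.0], [8.5, 6.5, 4.0, 0.0, 0.0]]
`print(gradients)` → prints [8.5, 6.5, 4.0, 0.0, 0.0]
`print(grad_refs[0] is grad_refs[1])` → prints True

Answer:
[8.5, 6.5, 4.0, 0.0, 0.0]
True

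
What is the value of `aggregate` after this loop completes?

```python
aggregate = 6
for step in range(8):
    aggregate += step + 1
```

Start at 6, add 1 to 8 = 42
`aggregate` takes the values: 6 → 7 → 9 → 12 → 16 → 21 → 27 → 34 → 42

Answer: 42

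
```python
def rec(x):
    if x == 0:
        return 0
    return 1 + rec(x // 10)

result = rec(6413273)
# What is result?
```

Count of digits of 6413273: 7

Answer: 7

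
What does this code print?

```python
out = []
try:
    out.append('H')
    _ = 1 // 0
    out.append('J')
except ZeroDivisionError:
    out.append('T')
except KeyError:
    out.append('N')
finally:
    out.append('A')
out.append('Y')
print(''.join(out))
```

Execution trace: 'H' (try body) → 'T' (except ZeroDivisionError) → 'A' (finally) → 'Y' (after the try/except). Output: HTAY

Answer: HTAY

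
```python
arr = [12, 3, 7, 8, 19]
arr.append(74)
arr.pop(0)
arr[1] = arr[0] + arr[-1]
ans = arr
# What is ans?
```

Trace:
`arr = [12, 3, 7, 8, 19]` → arr = [12, 3, 7, 8, 19]
`arr.append(74)` → arr = [12, 3, 7, 8, 19, 74]
`arr.pop(0)` → arr = [3, 7, 8, 19, 74]
`arr[1] = arr[0] + arr[-1]` → arr = [3, 77, 8, 19, 74]
`ans = arr` → ans = [3, 77, 8, 19, 74]
So ans = [3, 77, 8, 19, 74]

Answer: [3, 77, 8, 19, 74]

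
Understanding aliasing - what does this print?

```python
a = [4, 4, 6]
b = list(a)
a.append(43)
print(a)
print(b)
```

Key concept: list() constructor creates copy.
Step by step:
`a = [4, 4, 6]` → a = [4, 4, 6]
`b = list(a)` → b = [4, 4, 6]
`a.append(43)` → a = [4, 4, 6, 43]
`print(a)` → prints [4, 4, 6, 43]
`print(b)` → prints [4, 4, 6]

Answer:
[4, 4, 6, 43]
[4, 4, 6]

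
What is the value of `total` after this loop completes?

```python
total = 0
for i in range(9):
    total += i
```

Sum of 0 to 8 = 36
`total` takes the values: 0 → 1 → 3 → 6 → 10 → 15 → 21 → 28 → 36

Answer: 36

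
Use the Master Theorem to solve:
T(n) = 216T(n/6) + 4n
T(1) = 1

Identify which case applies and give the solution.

a=216, b=6, f(n)=4n. log_6(216) = 3. Since c=1 < 3, Case 1 applies: T(n) = Θ(n^log_b(a)) = O(n^3).

Answer: O(n^3) - Case 1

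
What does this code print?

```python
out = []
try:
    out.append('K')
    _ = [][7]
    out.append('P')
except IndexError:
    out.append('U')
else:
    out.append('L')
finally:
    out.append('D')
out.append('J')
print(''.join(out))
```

Execution trace: 'K' (try body) → 'U' (except IndexError) → 'D' (finally) → 'J' (after the try/except). Output: KUDJ

Answer: KUDJ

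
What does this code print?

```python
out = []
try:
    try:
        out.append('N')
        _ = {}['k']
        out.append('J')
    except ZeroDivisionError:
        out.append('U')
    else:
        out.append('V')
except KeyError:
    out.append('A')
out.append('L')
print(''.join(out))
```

Execution trace: 'N' (inner try body) → 'A' (outer except KeyError) → 'L' (after the try/except). Output: NAL

Answer: NAL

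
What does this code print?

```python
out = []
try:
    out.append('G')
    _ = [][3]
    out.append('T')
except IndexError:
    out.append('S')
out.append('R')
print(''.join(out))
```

Execution trace: 'G' (try body) → 'S' (except IndexError) → 'R' (after the try/except). Output: GSR

Answer: GSR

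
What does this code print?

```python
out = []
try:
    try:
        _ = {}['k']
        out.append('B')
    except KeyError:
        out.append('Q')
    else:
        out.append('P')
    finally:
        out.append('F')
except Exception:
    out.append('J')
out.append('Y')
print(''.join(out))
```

Execution trace: 'Q' (inner except KeyError) → 'F' (inner finally) → 'Y' (after the try/except). Output: QFY

Answer: QFY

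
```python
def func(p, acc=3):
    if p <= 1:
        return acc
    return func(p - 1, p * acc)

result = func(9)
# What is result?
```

Accumulator trace (n, acc): (9, 3) -> (8, 27) -> (7, 216) -> (6, 1512) -> (5, 9072) -> (4, 45360) -> (3, 181440) -> (2, 544320) -> (1, 1088640) -> return 1088640

Answer: 1088640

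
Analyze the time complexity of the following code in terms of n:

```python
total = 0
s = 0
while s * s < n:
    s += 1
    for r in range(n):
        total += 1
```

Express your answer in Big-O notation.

Each loop level contributes: √n × n. Multiplying the contributions gives O(n√n).

Answer: O(n√n)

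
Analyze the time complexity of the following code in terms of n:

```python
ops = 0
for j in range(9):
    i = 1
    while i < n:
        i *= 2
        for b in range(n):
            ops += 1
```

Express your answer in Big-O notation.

Each loop level contributes: 1 × log n × n. Multiplying the contributions gives O(n log n).

Answer: O(n log n)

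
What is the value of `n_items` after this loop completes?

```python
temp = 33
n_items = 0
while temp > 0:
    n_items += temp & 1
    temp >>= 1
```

Count set bits in 33 (binary: 0b100001)
`n_items` takes the values: 0 → 1 → 2

Answer: 2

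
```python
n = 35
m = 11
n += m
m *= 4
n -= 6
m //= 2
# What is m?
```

Trace:
`n = 35` → n = 35
`m = 11` → m = 11
`n += m` → n = 46
`m *= 4` → m = 44
`n -= 6` → n = 40
`m //= 2` → m = 22
So m = 22

Answer: 22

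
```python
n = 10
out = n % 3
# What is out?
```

Trace:
`n = 10` → n = 10
`out = n % 3` → out = 1
So out = 1

Answer: 1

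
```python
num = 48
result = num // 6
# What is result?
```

Trace:
`num = 48` → num = 48
`result = num // 6` → result = 8
So result = 8

Answer: 8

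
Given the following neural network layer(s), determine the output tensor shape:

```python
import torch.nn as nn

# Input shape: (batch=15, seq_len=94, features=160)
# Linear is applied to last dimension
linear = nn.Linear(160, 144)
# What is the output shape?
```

Input: (15, 94, 160) -> Output: (15, 94, 144)

Answer: (15, 94, 144)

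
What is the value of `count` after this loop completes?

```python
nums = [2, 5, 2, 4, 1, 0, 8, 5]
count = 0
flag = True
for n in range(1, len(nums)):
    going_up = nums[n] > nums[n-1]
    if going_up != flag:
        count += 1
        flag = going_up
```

Count direction changes in [2, 5, 2, 4, 1, 0, 8, 5]
`count` takes the values: 0 → 1 → 2 → 3 → 4 → 5

Answer: 5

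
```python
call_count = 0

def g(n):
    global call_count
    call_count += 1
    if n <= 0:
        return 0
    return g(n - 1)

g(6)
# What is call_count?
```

Linear recursion stepping by 1: 7 calls from n=6 down to ≤0.

Answer: 7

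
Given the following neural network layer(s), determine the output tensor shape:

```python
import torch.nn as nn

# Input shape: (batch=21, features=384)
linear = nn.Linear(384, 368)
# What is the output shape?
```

Input: (21, 384) -> Output: (21, 368)

Answer: (21, 368)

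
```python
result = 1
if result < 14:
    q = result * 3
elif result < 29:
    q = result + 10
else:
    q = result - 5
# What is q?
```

Trace:
`result = 1` → result = 1
`if result < 14: ...` → result < 14 is True → q = 3
So q = 3

Answer: 3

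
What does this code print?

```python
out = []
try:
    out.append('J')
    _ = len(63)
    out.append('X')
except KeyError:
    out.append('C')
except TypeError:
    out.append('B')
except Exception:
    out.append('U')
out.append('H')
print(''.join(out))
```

Execution trace: 'J' (try body) → 'B' (except TypeError) → 'H' (after the try/except). Output: JBH

Answer: JBH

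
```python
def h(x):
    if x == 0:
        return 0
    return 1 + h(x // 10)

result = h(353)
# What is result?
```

Count of digits of 353: 3

Answer: 3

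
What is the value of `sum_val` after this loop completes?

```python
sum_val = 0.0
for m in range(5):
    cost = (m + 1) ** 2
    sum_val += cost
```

Sum of squared losses 1² + 2² + ... + 5²
`sum_val` takes the values: 0.0 → 1.0 → 5.0 → 14.0 → 30.0 → 55.0

Answer: 55.0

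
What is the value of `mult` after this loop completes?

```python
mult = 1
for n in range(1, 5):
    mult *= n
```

4! = 24
`mult` takes the values: 1 → 2 → 6 → 24

Answer: 24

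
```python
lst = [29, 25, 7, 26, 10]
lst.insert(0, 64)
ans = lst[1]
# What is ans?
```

Trace:
`lst = [29, 25, 7, 26, 10]` → lst = [29, 25, 7, 26, 10]
`lst.insert(0, 64)` → lst = [64, 29, 25, 7, 26, 10]
`ans = lst[1]` → ans = 29
So ans = 29

Answer: 29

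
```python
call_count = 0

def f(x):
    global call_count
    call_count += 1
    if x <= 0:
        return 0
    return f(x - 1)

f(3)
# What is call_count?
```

Linear recursion stepping by 1: 4 calls from x=3 down to ≤0.

Answer: 4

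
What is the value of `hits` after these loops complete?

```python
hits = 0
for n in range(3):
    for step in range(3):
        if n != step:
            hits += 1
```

3² - 3 (exclude diagonal)
`hits` takes the values: 0 → 1 → 2 → 3 → 4 → 5 → 6

Answer: 6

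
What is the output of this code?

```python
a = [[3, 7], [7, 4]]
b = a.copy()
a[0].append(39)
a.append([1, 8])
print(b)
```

Key concept: shallow copy with nested lists.
Step by step:
`a = [[3, 7], [7, 4]]` → a = [[3, 7], [7, 4]]
`b = a.copy()` → b = [[3, 7], [7, 4]]
`a[0].append(39)` → a = [[3, 7, 39], [7, 4]]; b = [[3, 7, 39], [7, 4]]
`a.append([1, 8])` → a = [[3, 7, 39], [7, 4], [1, 8]]
`print(b)` → prints [[3, 7, 39], [7, 4]]

Answer: [[3, 7, 39], [7, 4]]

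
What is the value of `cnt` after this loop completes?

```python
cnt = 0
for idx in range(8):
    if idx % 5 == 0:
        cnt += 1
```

Count numbers divisible by 5 in range(8)
`cnt` takes the values: 0 → 1 → 2

Answer: 2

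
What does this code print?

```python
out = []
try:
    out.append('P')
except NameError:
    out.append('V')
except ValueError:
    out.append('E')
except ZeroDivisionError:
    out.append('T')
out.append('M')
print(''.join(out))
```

Execution trace: 'P' (try body, no exception) → 'M' (after the try/except). Output: PM

Answer: PM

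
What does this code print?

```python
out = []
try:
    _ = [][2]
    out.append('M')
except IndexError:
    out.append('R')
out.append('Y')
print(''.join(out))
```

Execution trace: 'R' (except IndexError) → 'Y' (after the try/except). Output: RY

Answer: RY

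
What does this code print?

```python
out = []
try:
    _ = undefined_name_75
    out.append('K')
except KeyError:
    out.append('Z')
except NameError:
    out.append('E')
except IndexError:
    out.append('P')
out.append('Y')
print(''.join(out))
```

Execution trace: 'E' (except NameError) → 'Y' (after the try/except). Output: EY

Answer: EY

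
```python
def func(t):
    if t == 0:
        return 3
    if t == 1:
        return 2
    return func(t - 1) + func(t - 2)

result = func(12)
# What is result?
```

Build up from base cases: func(0)=3, func(1)=2, func(2)=5, func(3)=7, func(4)=12, func(5)=19, func(6)=31, ..., func(12)=555

Answer: 555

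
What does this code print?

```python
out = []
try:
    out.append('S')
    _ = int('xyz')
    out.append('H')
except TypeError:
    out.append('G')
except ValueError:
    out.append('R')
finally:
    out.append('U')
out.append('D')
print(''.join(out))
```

Execution trace: 'S' (try body) → 'R' (except ValueError) → 'U' (finally) → 'D' (after the try/except). Output: SRUD

Answer: SRUD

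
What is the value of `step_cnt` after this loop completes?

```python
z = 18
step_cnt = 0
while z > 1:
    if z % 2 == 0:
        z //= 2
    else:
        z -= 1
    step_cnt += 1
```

Steps to reduce 18 to 1
`step_cnt` takes the values: 0 → 1 → 2 → 3 → 4 → 5

Answer: 5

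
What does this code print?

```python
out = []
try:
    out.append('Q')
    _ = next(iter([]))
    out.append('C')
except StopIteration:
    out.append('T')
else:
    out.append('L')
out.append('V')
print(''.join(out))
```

Execution trace: 'Q' (try body) → 'T' (except StopIteration) → 'V' (after the try/except). Output: QTV

Answer: QTV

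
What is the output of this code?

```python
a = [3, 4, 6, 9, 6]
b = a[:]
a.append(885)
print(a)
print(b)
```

Key concept: slice [:] creates copy.
Step by step:
`a = [3, 4, 6, 9, 6]` → a = [3, 4, 6, 9, 6]
`b = a[:]` → b = [3, 4, 6, 9, 6]
`a.append(885)` → a = [3, 4, 6, 9, 6, 885]
`print(a)` → prints [3, 4, 6, 9, 6, 885]
`print(b)` → prints [3, 4, 6, 9, 6]

Answer:
[3, 4, 6, 9, 6, 885]
[3, 4, 6, 9, 6]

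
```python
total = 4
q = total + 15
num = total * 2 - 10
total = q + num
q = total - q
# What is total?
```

Trace:
`total = 4` → total = 4
`q = total + 15` → q = 19
`num = total * 2 - 10` → num = -2
`total = q + num` → total = 17
`q = total - q` → q = -2
So total = 17

Answer: 17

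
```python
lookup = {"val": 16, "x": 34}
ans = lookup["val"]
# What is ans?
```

Trace:
`lookup = {"val": 16, "x": 34}` → lookup = {'val': 16, 'x': 34}
`ans = lookup["val"]` → ans = 16
So ans = 16

Answer: 16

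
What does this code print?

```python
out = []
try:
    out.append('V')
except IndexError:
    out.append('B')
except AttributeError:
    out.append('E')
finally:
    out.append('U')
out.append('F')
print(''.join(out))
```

Execution trace: 'V' (try body, no exception) → 'U' (finally) → 'F' (after the try/except). Output: VUF

Answer: VUF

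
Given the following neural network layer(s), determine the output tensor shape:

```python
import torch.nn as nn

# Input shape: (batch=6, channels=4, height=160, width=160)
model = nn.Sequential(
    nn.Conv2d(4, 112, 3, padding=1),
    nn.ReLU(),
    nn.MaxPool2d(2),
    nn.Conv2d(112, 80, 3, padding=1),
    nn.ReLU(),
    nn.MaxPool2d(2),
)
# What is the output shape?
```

Input: (6, 4, 160, 160) -> after first Conv2d: (6, 112, 160, 160) -> after first MaxPool2d: (6, 112, 80, 80) -> after second Conv2d: (6, 80, 80, 80) -> Output: (6, 80, 40, 40)

Answer: (6, 80, 40, 40)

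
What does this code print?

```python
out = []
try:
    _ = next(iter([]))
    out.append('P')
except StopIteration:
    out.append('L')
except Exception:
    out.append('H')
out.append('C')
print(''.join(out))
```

Execution trace: 'L' (except StopIteration) → 'C' (after the try/except). Output: LC

Answer: LC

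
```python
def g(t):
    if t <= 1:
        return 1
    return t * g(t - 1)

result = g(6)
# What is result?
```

g(6) = 6 * 5 * 4 * 3 * 2 * 1 = 720

Answer: 720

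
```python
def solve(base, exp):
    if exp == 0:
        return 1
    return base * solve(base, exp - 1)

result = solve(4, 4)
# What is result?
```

solve(4, 4) = 4 * 4 * 4 * 4 = 256

Answer: 256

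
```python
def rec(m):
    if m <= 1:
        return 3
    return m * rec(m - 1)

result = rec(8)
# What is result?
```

rec(8) = 8 * 7 * 6 * 5 * 4 * 3 * 2 * 3 = 120960

Answer: 120960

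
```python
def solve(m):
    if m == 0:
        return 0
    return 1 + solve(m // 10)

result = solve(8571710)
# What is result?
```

Count of digits of 8571710: 7

Answer: 7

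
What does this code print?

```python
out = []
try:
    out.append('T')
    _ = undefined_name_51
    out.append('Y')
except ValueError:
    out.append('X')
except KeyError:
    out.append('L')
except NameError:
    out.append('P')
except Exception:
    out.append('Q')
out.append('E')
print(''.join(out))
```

Execution trace: 'T' (try body) → 'P' (except NameError) → 'E' (after the try/except). Output: TPE

Answer: TPE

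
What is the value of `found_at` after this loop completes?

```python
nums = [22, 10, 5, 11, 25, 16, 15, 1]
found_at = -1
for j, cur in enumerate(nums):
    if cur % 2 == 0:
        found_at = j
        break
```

First even number index in [22, 10, 5, 11, 25, 16, 15, 1]
`found_at` takes the values: -1 → 0

Answer: 0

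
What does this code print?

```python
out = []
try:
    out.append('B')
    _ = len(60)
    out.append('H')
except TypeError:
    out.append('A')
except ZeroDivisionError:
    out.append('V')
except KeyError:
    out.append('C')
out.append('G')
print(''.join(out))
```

Execution trace: 'B' (try body) → 'A' (except TypeError) → 'G' (after the try/except). Output: BAG

Answer: BAG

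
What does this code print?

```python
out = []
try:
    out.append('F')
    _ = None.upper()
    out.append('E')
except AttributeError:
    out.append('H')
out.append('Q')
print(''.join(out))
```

Execution trace: 'F' (try body) → 'H' (except AttributeError) → 'Q' (after the try/except). Output: FHQ

Answer: FHQ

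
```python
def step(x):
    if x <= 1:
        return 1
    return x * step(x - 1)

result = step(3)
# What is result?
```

step(3) = 3 * 2 * 1 = 6

Answer: 6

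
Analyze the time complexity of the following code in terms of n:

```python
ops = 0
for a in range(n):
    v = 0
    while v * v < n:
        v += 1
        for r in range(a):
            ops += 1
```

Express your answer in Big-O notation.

Each loop level contributes: n × √n × n. Multiplying the contributions gives O(n^2√n).

Answer: O(n^2√n)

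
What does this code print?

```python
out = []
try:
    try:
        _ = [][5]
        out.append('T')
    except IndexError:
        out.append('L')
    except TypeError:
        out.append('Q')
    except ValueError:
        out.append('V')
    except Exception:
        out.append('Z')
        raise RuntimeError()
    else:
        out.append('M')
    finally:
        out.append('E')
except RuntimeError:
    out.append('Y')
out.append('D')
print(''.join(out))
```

Execution trace: 'L' (inner except IndexError) → 'E' (inner finally) → 'D' (after the try/except). Output: LED

Answer: LED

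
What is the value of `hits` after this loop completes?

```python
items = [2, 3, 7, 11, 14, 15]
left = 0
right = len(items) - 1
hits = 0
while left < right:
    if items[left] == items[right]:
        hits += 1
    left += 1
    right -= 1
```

Count matching pairs from ends
`hits` takes the values: 0

Answer: 0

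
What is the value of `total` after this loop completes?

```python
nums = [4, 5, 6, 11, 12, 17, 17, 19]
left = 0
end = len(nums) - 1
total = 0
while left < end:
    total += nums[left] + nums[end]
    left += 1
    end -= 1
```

Sum of pairs from ends
`total` takes the values: 0 → 23 → 45 → 68 → 91

Answer: 91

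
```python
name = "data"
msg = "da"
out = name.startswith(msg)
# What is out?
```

Trace:
`name = "data"` → name = 'data'
`msg = "da"` → msg = 'da'
`out = name.startswith(msg)` → out = True
So out = True

Answer: True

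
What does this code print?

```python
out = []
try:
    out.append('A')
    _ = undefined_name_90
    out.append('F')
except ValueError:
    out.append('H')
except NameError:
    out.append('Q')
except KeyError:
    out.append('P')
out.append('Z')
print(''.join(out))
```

Execution trace: 'A' (try body) → 'Q' (except NameError) → 'Z' (after the try/except). Output: AQZ

Answer: AQZ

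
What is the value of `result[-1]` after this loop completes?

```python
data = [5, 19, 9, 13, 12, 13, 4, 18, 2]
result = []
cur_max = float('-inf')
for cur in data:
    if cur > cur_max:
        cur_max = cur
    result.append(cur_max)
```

Running max ends at 19
`result` takes the values: [] → [5] → [5, 19] → [5, 19, 19] → [5, 19, 19, 19] → [5, 19, 19, 19, 19] → [5, 19, 19, 19, 19, 19] → [5, 19, 19, 19, 19, 19, 19] → [5, 19, 19, 19, 19, 19, 19, 19] → [5, 19, 19, 19, 19, 19, 19, 19, 19]
So `result[-1]` = 19

Answer: 19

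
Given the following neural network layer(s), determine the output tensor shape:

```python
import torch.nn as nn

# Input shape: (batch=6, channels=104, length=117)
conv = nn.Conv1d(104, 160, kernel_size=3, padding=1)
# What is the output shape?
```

Input: (6, 104, 117) -> Output: (6, 160, 117)

Answer: (6, 160, 117)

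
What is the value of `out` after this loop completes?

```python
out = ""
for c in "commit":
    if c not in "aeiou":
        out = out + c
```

Remove vowels from 'commit'
`out` takes the values: "" → "c" → "cm" → "cmm" → "cmmt"

Answer: "cmmt"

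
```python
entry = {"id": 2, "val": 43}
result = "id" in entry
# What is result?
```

Trace:
`entry = {"id": 2, "val": 43}` → entry = {'id': 2, 'val': 43}
`result = "id" in entry` → result = True
So result = True

Answer: True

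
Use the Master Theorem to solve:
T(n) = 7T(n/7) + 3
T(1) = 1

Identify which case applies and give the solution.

a=7, b=7, f(n)=3. log_7(7) = 1. Since c=0 < 1, Case 1 applies: T(n) = Θ(n^log_b(a)) = O(n).

Answer: O(n) - Case 1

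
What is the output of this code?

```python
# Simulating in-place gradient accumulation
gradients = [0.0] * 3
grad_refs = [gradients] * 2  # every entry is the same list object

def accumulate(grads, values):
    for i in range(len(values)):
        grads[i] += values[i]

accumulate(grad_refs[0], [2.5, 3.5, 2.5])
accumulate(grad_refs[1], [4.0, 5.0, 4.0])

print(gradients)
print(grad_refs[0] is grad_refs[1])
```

Key concept: gradient accumulation aliasing.
Step by step:
`gradients = [0.0] * 3` → gradients = [0.0, 0.0, 0.0]
`grad_refs = [gradients] * 2` → grad_refs = [[0.0, 0.0, 0.0], [0.0, 0.0, 0.0]]
`accumulate(grad_refs[0], [2.5, 3.5, 2.5])` → gradients = [2.5, 3.5, 2.5]; grad_refs = [[2.5, 3.5, 2.5], [2.5, 3.5, 2.5]]
`accumulate(grad_refs[1], [4.0, 5.0, 4.0])` → gradients = [6.5, 8.5, 6.5]; grad_refs = [[6.5, 8.5, 6.5], [6.5, 8.5, 6.5]]
`print(gradients)` → prints [6.5, 8.5, 6.5]
`print(grad_refs[0] is grad_refs[1])` → prints True

Answer:
[6.5, 8.5, 6.5]
True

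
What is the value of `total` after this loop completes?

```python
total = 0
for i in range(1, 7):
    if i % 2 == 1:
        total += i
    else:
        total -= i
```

Add odd, subtract even
`total` takes the values: 0 → 1 → -1 → 2 → -2 → 3 → -3

Answer: -3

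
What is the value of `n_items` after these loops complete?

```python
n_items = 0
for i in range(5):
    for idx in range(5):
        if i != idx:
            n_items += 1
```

5² - 5 (exclude diagonal)
`n_items` takes the values: 0 → 1 → 2 → 3 → 4 → 5 → 6 → 7 → 8 → 9 → 10 → 11 → 12 → 13 → 14 → 15 → 16 → 17 → 18 → 19 → 20

Answer: 20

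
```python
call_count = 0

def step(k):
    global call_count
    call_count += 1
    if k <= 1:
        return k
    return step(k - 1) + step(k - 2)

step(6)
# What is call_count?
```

Calls(k) = 1 + Calls(k-1) + Calls(k-2); Calls(0)=Calls(1)=1. For k=6 this gives 25.

Answer: 25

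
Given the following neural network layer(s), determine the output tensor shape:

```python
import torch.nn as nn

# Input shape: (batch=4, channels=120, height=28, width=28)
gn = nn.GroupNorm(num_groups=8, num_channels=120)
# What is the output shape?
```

Input: (4, 120, 28, 28) -> Output: (4, 120, 28, 28)

Answer: (4, 120, 28, 28)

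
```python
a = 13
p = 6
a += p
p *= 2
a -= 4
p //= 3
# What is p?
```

Trace:
`a = 13` → a = 13
`p = 6` → p = 6
`a += p` → a = 19
`p *= 2` → p = 12
`a -= 4` → a = 15
`p //= 3` → p = 4
So p = 4

Answer: 4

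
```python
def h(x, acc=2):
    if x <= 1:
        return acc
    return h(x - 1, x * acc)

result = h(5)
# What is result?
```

Accumulator trace (n, acc): (5, 2) -> (4, 10) -> (3, 40) -> (2, 120) -> (1, 240) -> return 240

Answer: 240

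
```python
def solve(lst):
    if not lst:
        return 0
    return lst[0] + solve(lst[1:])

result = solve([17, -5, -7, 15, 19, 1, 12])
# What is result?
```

17 + (-5) + (-7) + 15 + 19 + 1 + 12 + 0 = 52

Answer: 52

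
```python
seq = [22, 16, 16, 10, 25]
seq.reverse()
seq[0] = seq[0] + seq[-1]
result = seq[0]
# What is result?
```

Trace:
`seq = [22, 16, 16, 10, 25]` → seq = [22, 16, 16, 10, 25]
`seq.reverse()` → seq = [25, 10, 16, 16, 22]
`seq[0] = seq[0] + seq[-1]` → seq = [47, 10, 16, 16, 22]
`result = seq[0]` → result = 47
So result = 47

Answer: 47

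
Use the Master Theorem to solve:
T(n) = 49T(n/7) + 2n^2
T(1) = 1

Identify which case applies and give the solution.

a=49, b=7, f(n)=2n^2. log_7(49) = 2. Since c=2 = 2, Case 2 applies: T(n) = Θ(n^log_b(a) · log n) = O(n^2 log n).

Answer: O(n^2 log n) - Case 2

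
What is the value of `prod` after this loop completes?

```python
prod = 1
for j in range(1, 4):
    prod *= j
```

3! = 6
`prod` takes the values: 1 → 2 → 6

Answer: 6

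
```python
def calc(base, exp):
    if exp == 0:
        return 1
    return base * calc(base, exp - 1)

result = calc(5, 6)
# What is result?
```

calc(5, 6) = 5 * 5 * 5 * 5 * 5 * 5 = 15625

Answer: 15625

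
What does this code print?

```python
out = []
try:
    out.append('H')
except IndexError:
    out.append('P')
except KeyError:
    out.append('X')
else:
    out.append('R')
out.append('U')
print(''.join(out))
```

Execution trace: 'H' (try body, no exception) → 'R' (else) → 'U' (after the try/except). Output: HRU

Answer: HRU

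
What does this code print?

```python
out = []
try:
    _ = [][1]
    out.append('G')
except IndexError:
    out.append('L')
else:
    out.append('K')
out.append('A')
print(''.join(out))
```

Execution trace: 'L' (except IndexError) → 'A' (after the try/except). Output: LA

Answer: LA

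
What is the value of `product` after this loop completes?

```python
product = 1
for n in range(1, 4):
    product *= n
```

3! = 6
`product` takes the values: 1 → 2 → 6

Answer: 6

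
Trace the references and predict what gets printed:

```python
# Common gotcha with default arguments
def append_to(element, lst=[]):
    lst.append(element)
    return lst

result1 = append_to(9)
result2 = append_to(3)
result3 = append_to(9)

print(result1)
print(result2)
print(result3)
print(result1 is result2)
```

Key concept: mutable default argument gotcha.
Step by step:
`result1 = append_to(9)` → result1 = [9]
`result2 = append_to(3)` → result1 = [9, 3] (same object as result2); result2 = [9, 3] (same object as result1)
`result3 = append_to(9)` → result1 = [9, 3, 9] (same object as result2, result3); result2 = [9, 3, 9] (same object as result1, result3); result3 = [9, 3, 9] (same object as result1, result2)
`print(result1)` → prints [9, 3, 9]
`print(result2)` → prints [9, 3, 9]
`print(result3)` → prints [9, 3, 9]
`print(result1 is result2)` → prints True

Answer:
[9, 3, 9]
[9, 3, 9]
[9, 3, 9]
True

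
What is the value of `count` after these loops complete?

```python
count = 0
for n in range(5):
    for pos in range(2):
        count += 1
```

5 * 2 = 10
`count` takes the values: 0 → 1 → 2 → 3 → 4 → 5 → 6 → 7 → 8 → 9 → 10

Answer: 10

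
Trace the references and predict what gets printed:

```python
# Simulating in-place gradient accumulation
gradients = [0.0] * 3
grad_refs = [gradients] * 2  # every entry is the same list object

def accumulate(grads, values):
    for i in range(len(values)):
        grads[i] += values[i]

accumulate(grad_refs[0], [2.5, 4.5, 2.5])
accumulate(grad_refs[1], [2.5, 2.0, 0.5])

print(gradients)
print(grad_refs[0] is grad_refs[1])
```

Key concept: gradient accumulation aliasing.
Step by step:
`gradients = [0.0] * 3` → gradients = [0.0, 0.0, 0.0]
`grad_refs = [gradients] * 2` → grad_refs = [[0.0, 0.0, 0.0], [0.0, 0.0, 0.0]]
`accumulate(grad_refs[0], [2.5, 4.5, 2.5])` → gradients = [2.5, 4.5, 2.5]; grad_refs = [[2.5, 4.5, 2.5], [2.5, 4.5, 2.5]]
`accumulate(grad_refs[1], [2.5, 2.0, 0.5])` → gradients = [5.0, 6.5, 3.0]; grad_refs = [[5.0, 6.5, 3.0], [5.0, 6.5, 3.0]]
`print(gradients)` → prints [5.0, 6.5, 3.0]
`print(grad_refs[0] is grad_refs[1])` → prints True

Answer:
[5.0, 6.5, 3.0]
True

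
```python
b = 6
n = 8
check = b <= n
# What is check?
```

Trace:
`b = 6` → b = 6
`n = 8` → n = 8
`check = b <= n` → check = True
So check = True

Answer: True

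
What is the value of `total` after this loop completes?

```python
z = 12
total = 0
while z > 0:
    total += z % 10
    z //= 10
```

Sum digits of 12
`total` takes the values: 0 → 2 → 3

Answer: 3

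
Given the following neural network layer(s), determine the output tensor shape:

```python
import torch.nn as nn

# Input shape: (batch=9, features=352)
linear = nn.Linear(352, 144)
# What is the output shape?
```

Input: (9, 352) -> Output: (9, 144)

Answer: (9, 144)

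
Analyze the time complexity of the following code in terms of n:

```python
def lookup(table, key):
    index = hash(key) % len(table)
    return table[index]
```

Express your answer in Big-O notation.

This is Hash table lookup (average case). Time complexity: O(1).

Answer: O(1)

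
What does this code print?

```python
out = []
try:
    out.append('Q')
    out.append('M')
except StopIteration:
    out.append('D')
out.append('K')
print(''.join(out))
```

Execution trace: 'Q' (try body) → 'M' (try body, no exception) → 'K' (after the try/except). Output: QMK

Answer: QMK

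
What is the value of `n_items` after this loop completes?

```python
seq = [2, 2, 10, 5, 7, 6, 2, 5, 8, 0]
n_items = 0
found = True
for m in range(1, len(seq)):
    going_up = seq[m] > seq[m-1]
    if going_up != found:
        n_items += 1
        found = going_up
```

Count direction changes in [2, 2, 10, 5, 7, 6, 2, 5, 8, 0]
`n_items` takes the values: 0 → 1 → 2 → 3 → 4 → 5 → 6 → 7

Answer: 7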